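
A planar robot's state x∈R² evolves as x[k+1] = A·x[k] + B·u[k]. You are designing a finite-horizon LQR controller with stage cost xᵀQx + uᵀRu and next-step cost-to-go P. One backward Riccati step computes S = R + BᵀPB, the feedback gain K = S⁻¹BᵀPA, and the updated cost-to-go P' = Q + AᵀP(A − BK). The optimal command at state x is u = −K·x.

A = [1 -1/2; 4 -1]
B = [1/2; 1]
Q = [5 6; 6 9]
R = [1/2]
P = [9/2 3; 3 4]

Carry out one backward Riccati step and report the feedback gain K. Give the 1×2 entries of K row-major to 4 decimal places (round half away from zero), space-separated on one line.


BᵀP = [5.2500 5.5000]
S = R + BᵀPB = [1/2] + [8.1250] = [8.6250]
BᵀPA = [27.2500 -8.1250]
K = S⁻¹·BᵀPA = [3.1594 -0.9420]
A−BK = [-0.5797 -0.0290; 0.8406 -0.0580]
AᵀP(A−BK) = [6.4058 -1.5797; -1.5797 0.4710]
P' = Q + AᵀP(A−BK) = [11.4058 4.4203; 4.4203 9.4710]
tr(P') = 20.8768

3.1594 -0.9420


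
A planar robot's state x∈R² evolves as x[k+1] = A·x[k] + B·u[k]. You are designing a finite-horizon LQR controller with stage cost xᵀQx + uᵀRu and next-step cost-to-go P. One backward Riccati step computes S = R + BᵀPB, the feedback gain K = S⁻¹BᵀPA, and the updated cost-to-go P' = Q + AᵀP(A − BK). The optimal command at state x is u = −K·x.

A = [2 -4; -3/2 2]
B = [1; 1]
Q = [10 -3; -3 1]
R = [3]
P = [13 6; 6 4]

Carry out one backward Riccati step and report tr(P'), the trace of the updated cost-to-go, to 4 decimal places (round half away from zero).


BᵀP = [19.0000 10.0000]
S = R + BᵀPB = [3] + [29.0000] = [32.0000]
BᵀPA = [23.0000 -56.0000]
K = S⁻¹·BᵀPA = [0.7188 -1.7500]
A−BK = [1.2813 -2.2500; -2.2188 3.7500]
AᵀP(A−BK) = [8.4688 -15.7500; -15.7500 30.0000]
P' = Q + AᵀP(A−BK) = [18.4688 -18.7500; -18.7500 31.0000]
tr(P') = 49.4688

49.4688


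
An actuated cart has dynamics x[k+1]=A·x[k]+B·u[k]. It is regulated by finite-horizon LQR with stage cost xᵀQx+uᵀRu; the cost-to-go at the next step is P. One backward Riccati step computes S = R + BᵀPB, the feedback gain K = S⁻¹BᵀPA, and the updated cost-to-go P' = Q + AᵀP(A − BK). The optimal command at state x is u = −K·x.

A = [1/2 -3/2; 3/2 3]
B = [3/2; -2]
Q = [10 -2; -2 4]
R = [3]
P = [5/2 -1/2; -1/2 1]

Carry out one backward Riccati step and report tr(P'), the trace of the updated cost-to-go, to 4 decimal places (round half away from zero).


19.9250

BᵀP = [4.7500 -2.7500]
S = R + BᵀPB = [3] + [12.6250] = [15.6250]
BᵀPA = [-1.7500 -15.3750]
K = S⁻¹·BᵀPA = [-0.1120 -0.9840]
A−BK = [0.6680 -0.0240; 1.2760 1.0320]
AᵀP(A−BK) = [1.9290 1.2780; 1.2780 3.9960]
P' = Q + AᵀP(A−BK) = [11.9290 -0.7220; -0.7220 7.9960]
tr(P') = 19.9250


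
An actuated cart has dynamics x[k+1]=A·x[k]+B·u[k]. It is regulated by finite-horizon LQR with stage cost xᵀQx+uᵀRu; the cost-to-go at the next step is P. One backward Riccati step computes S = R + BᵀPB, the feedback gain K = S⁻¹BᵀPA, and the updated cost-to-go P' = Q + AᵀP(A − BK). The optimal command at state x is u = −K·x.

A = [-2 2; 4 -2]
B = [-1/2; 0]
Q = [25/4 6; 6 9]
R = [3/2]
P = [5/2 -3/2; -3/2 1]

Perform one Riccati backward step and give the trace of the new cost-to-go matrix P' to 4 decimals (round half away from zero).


69.4853

BᵀP = [-1.2500 0.7500]
S = R + BᵀPB = [3/2] + [0.6250] = [2.1250]
BᵀPA = [5.5000 -4.0000]
K = S⁻¹·BᵀPA = [2.5882 -1.8824]
A−BK = [-0.7059 1.0588; 4.0000 -2.0000]
AᵀP(A−BK) = [35.7647 -25.6471; -25.6471 18.4706]
P' = Q + AᵀP(A−BK) = [42.0147 -19.6471; -19.6471 27.4706]
tr(P') = 69.4853


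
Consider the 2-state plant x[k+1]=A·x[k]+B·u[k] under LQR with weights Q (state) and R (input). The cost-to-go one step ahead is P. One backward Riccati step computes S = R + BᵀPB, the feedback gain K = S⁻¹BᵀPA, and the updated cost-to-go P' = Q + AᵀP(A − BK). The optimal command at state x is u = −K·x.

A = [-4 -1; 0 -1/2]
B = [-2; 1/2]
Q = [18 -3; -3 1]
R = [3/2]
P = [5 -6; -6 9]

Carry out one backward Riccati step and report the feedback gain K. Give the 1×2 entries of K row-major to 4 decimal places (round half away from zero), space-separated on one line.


BᵀP = [-13.0000 16.5000]
S = R + BᵀPB = [3/2] + [34.2500] = [35.7500]
BᵀPA = [52.0000 4.7500]
K = S⁻¹·BᵀPA = [1.4545 0.1329]
A−BK = [-1.0909 -0.7343; -0.7273 -0.5664]
AᵀP(A−BK) = [4.3636 1.0909; 1.0909 0.6189]
P' = Q + AᵀP(A−BK) = [22.3636 -1.9091; -1.9091 1.6189]
tr(P') = 23.9825

1.4545 0.1329


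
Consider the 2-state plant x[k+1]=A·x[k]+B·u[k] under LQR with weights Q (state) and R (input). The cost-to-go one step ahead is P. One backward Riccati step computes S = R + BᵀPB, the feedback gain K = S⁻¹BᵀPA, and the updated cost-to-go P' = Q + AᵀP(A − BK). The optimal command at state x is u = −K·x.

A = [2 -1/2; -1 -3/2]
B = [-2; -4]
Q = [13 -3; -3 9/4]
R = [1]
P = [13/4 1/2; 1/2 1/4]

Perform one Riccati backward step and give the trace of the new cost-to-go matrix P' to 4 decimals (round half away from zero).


BᵀP = [-8.5000 -2.0000]
S = R + BᵀPB = [1] + [25.0000] = [26.0000]
BᵀPA = [-15.0000 7.2500]
K = S⁻¹·BᵀPA = [-0.5769 0.2788]
A−BK = [0.8462 0.0577; -3.3077 -0.3846]
AᵀP(A−BK) = [2.5962 0.0577; 0.0577 0.1034]
P' = Q + AᵀP(A−BK) = [15.5962 -2.9423; -2.9423 2.3534]
tr(P') = 17.9495

17.9495


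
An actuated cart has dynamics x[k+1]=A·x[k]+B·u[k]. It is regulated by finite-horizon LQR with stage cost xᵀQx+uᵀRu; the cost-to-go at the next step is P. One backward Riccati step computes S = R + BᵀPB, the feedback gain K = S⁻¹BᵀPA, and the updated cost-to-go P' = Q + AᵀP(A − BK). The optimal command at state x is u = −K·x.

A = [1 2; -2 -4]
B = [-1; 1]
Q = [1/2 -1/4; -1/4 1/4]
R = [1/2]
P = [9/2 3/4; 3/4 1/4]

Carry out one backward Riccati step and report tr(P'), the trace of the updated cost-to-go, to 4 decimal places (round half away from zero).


BᵀP = [-3.7500 -0.5000]
S = R + BᵀPB = [1/2] + [3.2500] = [3.7500]
BᵀPA = [-2.7500 -5.5000]
K = S⁻¹·BᵀPA = [-0.7333 -1.4667]
A−BK = [0.2667 0.5333; -1.2667 -2.5333]
AᵀP(A−BK) = [0.4833 0.9667; 0.9667 1.9333]
P' = Q + AᵀP(A−BK) = [0.9833 0.7167; 0.7167 2.1833]
tr(P') = 3.1667

3.1667


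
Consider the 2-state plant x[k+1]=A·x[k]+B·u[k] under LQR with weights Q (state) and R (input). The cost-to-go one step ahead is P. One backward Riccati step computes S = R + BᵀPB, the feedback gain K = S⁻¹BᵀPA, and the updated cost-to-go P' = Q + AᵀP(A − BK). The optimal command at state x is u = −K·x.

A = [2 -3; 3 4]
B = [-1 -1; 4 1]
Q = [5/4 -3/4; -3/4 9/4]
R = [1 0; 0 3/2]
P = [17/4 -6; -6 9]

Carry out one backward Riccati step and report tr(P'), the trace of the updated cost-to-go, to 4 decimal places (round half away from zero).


7.0482

BᵀP = [-28.2500 42.0000; -10.2500 15.0000]
S = R + BᵀPB = [1 0; 0 3/2] + [196.2500 70.2500; 70.2500 25.2500] = [197.2500 70.2500; 70.2500 26.7500]
BᵀPA = [69.5000 252.7500; 24.5000 90.7500]
K = S⁻¹·BᵀPA = [0.4042 1.1304; -0.1457 0.4240]
A−BK = [2.2585 -1.4456; 1.5287 -0.9454]
AᵀP(A−BK) = [1.4753 -0.4482; -0.4482 2.0729]
P' = Q + AᵀP(A−BK) = [2.7253 -1.1982; -1.1982 4.3229]
tr(P') = 7.0482


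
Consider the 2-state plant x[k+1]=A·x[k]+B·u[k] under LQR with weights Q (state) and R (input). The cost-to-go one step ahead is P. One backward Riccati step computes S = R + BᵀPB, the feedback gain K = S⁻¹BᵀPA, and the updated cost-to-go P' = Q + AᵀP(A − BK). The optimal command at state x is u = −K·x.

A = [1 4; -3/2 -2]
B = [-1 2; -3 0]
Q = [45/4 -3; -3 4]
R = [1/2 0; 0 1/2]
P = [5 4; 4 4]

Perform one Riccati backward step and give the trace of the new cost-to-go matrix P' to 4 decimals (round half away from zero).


BᵀP = [-17.0000 -16.0000; 10.0000 8.0000]
S = R + BᵀPB = [1/2 0; 0 1/2] + [65.0000 -34.0000; -34.0000 20.0000] = [65.5000 -34.0000; -34.0000 20.5000]
BᵀPA = [7.0000 -36.0000; -2.0000 24.0000]
K = S⁻¹·BᵀPA = [0.4043 0.4177; 0.5730 1.8635]
A−BK = [0.2584 0.6908; -0.2871 -0.7470]
AᵀP(A−BK) = [0.3159 0.8032; 0.8032 2.3133]
P' = Q + AᵀP(A−BK) = [11.5659 -2.1968; -2.1968 6.3133]
tr(P') = 17.8792

17.8792


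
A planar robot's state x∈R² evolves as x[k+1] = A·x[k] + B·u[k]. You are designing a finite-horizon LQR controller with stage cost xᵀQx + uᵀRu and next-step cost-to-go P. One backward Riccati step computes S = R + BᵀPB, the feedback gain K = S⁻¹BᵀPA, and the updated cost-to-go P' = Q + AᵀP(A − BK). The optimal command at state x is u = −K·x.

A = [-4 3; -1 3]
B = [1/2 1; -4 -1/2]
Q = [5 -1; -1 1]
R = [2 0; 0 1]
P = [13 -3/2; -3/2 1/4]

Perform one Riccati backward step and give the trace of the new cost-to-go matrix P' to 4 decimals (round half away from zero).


BᵀP = [12.5000 -1.7500; 13.7500 -1.6250]
S = R + BᵀPB = [2 0; 0 1] + [13.2500 13.3750; 13.3750 14.5625] = [15.2500 13.3750; 13.3750 15.5625]
BᵀPA = [-48.2500 32.2500; -53.3750 36.3750]
K = S⁻¹·BᵀPA = [-0.6332 0.2631; -2.8856 2.1112]
A−BK = [-0.7979 0.7572; -4.9754 5.1080]
AᵀP(A−BK) = [11.6834 -8.8684; -8.8684 6.9690]
P' = Q + AᵀP(A−BK) = [16.6834 -9.8684; -9.8684 7.9690]
tr(P') = 24.6524

24.6524


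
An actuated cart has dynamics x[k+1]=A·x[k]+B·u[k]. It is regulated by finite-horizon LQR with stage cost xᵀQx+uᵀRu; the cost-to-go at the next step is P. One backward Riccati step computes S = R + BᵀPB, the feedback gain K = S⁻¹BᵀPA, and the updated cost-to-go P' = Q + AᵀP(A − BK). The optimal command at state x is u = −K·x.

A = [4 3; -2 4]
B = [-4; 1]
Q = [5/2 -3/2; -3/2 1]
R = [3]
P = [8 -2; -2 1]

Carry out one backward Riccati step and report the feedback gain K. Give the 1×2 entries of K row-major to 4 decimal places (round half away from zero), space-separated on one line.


BᵀP = [-34.0000 9.0000]
S = R + BᵀPB = [3] + [145.0000] = [148.0000]
BᵀPA = [-154.0000 -66.0000]
K = S⁻¹·BᵀPA = [-1.0405 -0.4459]
A−BK = [-0.1622 1.2162; -0.9595 4.4459]
AᵀP(A−BK) = [3.7568 -0.6757; -0.6757 10.5676]
P' = Q + AᵀP(A−BK) = [6.2568 -2.1757; -2.1757 11.5676]
tr(P') = 17.8243

-1.0405 -0.4459


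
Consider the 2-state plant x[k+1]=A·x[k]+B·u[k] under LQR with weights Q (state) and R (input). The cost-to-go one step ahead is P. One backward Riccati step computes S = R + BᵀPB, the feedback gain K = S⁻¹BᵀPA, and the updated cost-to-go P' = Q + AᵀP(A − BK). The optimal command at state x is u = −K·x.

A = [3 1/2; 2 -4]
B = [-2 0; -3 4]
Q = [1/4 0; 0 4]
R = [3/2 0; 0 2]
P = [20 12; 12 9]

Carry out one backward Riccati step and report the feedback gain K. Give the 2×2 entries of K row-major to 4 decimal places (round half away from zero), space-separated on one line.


BᵀP = [-76.0000 -51.0000; 48.0000 36.0000]
S = R + BᵀPB = [3/2 0; 0 2] + [305.0000 -204.0000; -204.0000 144.0000] = [306.5000 -204.0000; -204.0000 146.0000]
BᵀPA = [-330.0000 166.0000; 216.0000 -120.0000]
K = S⁻¹·BᵀPA = [-1.3138 -0.0779; -0.3562 -0.9307]
A−BK = [0.3725 0.3442; -0.5164 -0.5107]
AᵀP(A−BK) = [3.4012 1.3387; 1.3387 2.2397]
P' = Q + AᵀP(A−BK) = [3.6512 1.3387; 1.3387 6.2397]
tr(P') = 9.8909

-1.3138 -0.0779 -0.3562 -0.9307


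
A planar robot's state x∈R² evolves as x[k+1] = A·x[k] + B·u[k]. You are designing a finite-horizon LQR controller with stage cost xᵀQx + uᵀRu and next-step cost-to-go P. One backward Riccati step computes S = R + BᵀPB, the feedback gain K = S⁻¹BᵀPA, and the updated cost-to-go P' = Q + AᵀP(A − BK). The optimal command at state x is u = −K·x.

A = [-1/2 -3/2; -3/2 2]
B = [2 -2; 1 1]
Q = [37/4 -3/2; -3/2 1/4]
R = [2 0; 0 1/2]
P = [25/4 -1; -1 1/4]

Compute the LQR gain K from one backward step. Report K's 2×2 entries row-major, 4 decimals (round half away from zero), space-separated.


BᵀP = [11.5000 -1.7500; -13.5000 2.2500]
S = R + BᵀPB = [2 0; 0 1/2] + [21.2500 -24.7500; -24.7500 29.2500] = [23.2500 -24.7500; -24.7500 29.7500]
BᵀPA = [-3.1250 -20.7500; 3.3750 24.7500]
K = S⁻¹·BᵀPA = [-0.1193 -0.0600; 0.0142 0.7820]
A−BK = [-0.2330 0.1840; -1.3949 1.2780]
AᵀP(A−BK) = [0.2043 -0.1393; -0.1393 0.4626]
P' = Q + AᵀP(A−BK) = [9.4543 -1.6393; -1.6393 0.7126]
tr(P') = 10.1669

-0.1193 -0.0600 0.0142 0.7820


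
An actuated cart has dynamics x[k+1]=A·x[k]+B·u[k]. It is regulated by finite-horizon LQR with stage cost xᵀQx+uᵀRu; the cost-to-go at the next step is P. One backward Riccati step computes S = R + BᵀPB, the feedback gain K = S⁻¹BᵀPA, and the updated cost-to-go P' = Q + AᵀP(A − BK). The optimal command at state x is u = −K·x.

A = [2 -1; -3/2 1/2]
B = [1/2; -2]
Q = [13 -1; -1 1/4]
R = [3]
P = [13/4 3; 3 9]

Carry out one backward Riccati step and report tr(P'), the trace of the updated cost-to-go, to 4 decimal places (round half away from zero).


BᵀP = [-4.3750 -16.5000]
S = R + BᵀPB = [3] + [30.8125] = [33.8125]
BᵀPA = [16.0000 -3.8750]
K = S⁻¹·BᵀPA = [0.4732 -0.1146]
A−BK = [1.7634 -0.9427; -0.5536 0.2708]
AᵀP(A−BK) = [7.6788 -3.9164; -3.9164 2.0559]
P' = Q + AᵀP(A−BK) = [20.6788 -4.9164; -4.9164 2.3059]
tr(P') = 22.9848

22.9848


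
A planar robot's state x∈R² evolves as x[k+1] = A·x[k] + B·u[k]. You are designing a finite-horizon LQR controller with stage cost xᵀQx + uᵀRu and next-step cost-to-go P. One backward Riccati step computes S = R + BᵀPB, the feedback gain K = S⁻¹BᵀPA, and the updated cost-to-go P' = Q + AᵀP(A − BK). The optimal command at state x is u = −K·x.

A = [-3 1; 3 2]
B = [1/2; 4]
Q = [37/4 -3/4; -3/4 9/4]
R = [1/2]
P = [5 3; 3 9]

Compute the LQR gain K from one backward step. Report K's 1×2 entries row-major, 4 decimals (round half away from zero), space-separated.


0.4374 0.5674

BᵀP = [14.5000 37.5000]
S = R + BᵀPB = [1/2] + [157.2500] = [157.7500]
BᵀPA = [69.0000 89.5000]
K = S⁻¹·BᵀPA = [0.4374 0.5674]
A−BK = [-3.2187 0.7163; 1.2504 -0.2694]
AᵀP(A−BK) = [41.8193 -9.1474; -9.1474 2.2219]
P' = Q + AᵀP(A−BK) = [51.0693 -9.8974; -9.8974 4.4719]
tr(P') = 55.5412


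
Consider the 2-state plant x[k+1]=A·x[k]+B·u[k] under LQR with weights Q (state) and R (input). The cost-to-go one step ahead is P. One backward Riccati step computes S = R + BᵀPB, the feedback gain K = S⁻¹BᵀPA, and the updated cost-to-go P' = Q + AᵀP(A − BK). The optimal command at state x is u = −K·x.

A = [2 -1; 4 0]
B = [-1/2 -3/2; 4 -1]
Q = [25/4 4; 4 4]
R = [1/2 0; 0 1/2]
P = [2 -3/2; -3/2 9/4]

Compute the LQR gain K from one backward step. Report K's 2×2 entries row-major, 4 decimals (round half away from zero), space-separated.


0.6033 0.1540 -1.2554 0.5035

BᵀP = [-7.0000 9.7500; -1.5000 0.0000]
S = R + BᵀPB = [1/2 0; 0 1/2] + [42.5000 0.7500; 0.7500 2.2500] = [43.0000 0.7500; 0.7500 2.7500]
BᵀPA = [25.0000 7.0000; -3.0000 1.5000]
K = S⁻¹·BᵀPA = [0.6033 0.1540; -1.2554 0.5035]
A−BK = [0.4185 -0.1678; 0.3314 -0.1126]
AᵀP(A−BK) = [1.1514 -0.3399; -0.3399 0.1668]
P' = Q + AᵀP(A−BK) = [7.4014 3.6601; 3.6601 4.1668]
tr(P') = 11.5681


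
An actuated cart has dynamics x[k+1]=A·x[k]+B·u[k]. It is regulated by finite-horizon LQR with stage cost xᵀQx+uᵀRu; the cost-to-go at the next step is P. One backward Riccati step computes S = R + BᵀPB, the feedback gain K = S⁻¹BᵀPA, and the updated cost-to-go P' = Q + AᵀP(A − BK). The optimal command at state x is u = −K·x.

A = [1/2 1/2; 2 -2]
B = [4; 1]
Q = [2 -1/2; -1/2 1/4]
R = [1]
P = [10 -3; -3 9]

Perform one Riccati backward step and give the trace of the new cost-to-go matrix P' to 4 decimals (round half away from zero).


74.0685

BᵀP = [37.0000 -3.0000]
S = R + BᵀPB = [1] + [145.0000] = [146.0000]
BᵀPA = [12.5000 24.5000]
K = S⁻¹·BᵀPA = [0.0856 0.1678]
A−BK = [0.1575 -0.1712; 1.9144 -2.1678]
AᵀP(A−BK) = [31.4298 -35.5976; -35.5976 40.3887]
P' = Q + AᵀP(A−BK) = [33.4298 -36.0976; -36.0976 40.6387]
tr(P') = 74.0685


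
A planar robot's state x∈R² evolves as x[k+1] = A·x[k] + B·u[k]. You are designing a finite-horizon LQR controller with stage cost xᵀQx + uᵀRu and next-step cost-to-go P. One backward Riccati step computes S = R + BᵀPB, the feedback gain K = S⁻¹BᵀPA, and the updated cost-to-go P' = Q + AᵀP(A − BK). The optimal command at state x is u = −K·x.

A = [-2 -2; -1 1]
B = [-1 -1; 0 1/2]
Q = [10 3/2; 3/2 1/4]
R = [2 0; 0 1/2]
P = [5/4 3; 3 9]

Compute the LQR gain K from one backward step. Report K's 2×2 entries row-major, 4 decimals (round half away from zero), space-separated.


BᵀP = [-1.2500 -3.0000; 0.2500 1.5000]
S = R + BᵀPB = [2 0; 0 1/2] + [1.2500 -0.2500; -0.2500 0.5000] = [3.2500 -0.2500; -0.2500 1.0000]
BᵀPA = [5.5000 -0.5000; -2.0000 1.0000]
K = S⁻¹·BᵀPA = [1.5686 -0.0784; -1.6078 0.9804]
A−BK = [-2.0392 -1.0980; -0.1961 0.5098]
AᵀP(A−BK) = [14.1569 -1.6078; -1.6078 0.9804]
P' = Q + AᵀP(A−BK) = [24.1569 -0.1078; -0.1078 1.2304]
tr(P') = 25.3873

1.5686 -0.0784 -1.6078 0.9804


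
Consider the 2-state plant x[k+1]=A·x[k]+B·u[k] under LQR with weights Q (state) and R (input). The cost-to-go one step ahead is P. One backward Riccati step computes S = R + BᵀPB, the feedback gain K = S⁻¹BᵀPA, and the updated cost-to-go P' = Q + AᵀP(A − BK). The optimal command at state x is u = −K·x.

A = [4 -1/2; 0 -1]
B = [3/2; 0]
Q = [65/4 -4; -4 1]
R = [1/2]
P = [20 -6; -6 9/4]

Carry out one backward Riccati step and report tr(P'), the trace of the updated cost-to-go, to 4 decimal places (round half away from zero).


BᵀP = [30.0000 -9.0000]
S = R + BᵀPB = [1/2] + [45.0000] = [45.5000]
BᵀPA = [120.0000 -6.0000]
K = S⁻¹·BᵀPA = [2.6374 -0.1319]
A−BK = [0.0440 -0.3022; 0.0000 -1.0000]
AᵀP(A−BK) = [3.5165 -0.1758; -0.1758 0.4588]
P' = Q + AᵀP(A−BK) = [19.7665 -4.1758; -4.1758 1.4588]
tr(P') = 21.2253

21.2253


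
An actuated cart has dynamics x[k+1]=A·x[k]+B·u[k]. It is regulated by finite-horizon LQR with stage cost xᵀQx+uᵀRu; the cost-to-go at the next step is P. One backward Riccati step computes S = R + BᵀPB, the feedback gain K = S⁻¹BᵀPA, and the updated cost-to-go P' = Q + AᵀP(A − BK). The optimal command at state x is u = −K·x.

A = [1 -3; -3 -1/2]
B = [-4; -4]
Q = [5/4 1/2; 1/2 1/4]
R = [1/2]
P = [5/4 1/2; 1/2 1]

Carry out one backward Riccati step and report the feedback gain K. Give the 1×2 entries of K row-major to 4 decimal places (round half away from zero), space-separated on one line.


BᵀP = [-7.0000 -6.0000]
S = R + BᵀPB = [1/2] + [52.0000] = [52.5000]
BᵀPA = [11.0000 24.0000]
K = S⁻¹·BᵀPA = [0.2095 0.4571]
A−BK = [1.8381 -1.1714; -2.1619 1.3286]
AᵀP(A−BK) = [4.9452 -3.0286; -3.0286 2.0286]
P' = Q + AᵀP(A−BK) = [6.1952 -2.5286; -2.5286 2.2786]
tr(P') = 8.4738

0.2095 0.4571


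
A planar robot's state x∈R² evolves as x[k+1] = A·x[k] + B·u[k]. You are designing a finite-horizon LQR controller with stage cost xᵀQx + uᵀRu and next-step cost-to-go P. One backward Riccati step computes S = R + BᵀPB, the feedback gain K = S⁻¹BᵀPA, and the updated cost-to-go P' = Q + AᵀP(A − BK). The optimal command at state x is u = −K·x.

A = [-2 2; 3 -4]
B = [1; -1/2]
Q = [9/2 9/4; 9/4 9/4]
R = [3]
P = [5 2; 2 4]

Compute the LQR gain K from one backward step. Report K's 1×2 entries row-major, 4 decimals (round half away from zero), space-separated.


-1.1429 1.1429

BᵀP = [4.0000 0.0000]
S = R + BᵀPB = [3] + [4.0000] = [7.0000]
BᵀPA = [-8.0000 8.0000]
K = S⁻¹·BᵀPA = [-1.1429 1.1429]
A−BK = [-0.8571 0.8571; 2.4286 -3.4286]
AᵀP(A−BK) = [22.8571 -30.8571; -30.8571 42.8571]
P' = Q + AᵀP(A−BK) = [27.3571 -28.6071; -28.6071 45.1071]
tr(P') = 72.4643


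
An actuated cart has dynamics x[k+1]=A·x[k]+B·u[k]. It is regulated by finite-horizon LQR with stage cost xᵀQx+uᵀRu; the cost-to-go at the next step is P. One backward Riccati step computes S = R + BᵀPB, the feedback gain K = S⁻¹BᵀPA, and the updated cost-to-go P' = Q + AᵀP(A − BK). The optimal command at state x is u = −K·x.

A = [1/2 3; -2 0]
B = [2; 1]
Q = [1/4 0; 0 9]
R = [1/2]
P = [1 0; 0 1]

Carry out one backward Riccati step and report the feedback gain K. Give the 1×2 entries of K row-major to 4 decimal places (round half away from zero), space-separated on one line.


BᵀP = [2.0000 1.0000]
S = R + BᵀPB = [1/2] + [5.0000] = [5.5000]
BᵀPA = [-1.0000 6.0000]
K = S⁻¹·BᵀPA = [-0.1818 1.0909]
A−BK = [0.8636 0.8182; -1.8182 -1.0909]
AᵀP(A−BK) = [4.0682 2.5909; 2.5909 2.4545]
P' = Q + AᵀP(A−BK) = [4.3182 2.5909; 2.5909 11.4545]
tr(P') = 15.7727

-0.1818 1.0909


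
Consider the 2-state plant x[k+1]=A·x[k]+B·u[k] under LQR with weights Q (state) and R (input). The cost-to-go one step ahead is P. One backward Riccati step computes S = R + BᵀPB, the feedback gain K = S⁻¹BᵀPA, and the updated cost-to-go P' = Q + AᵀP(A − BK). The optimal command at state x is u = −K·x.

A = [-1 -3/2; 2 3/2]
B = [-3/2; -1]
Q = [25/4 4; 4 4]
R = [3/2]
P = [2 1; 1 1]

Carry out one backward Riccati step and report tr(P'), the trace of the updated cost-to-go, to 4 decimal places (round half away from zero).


13.8938

BᵀP = [-4.0000 -2.5000]
S = R + BᵀPB = [3/2] + [8.5000] = [10.0000]
BᵀPA = [-1.0000 2.2500]
K = S⁻¹·BᵀPA = [-0.1000 0.2250]
A−BK = [-1.1500 -1.1625; 1.9000 1.7250]
AᵀP(A−BK) = [1.9000 1.7250; 1.7250 1.7438]
P' = Q + AᵀP(A−BK) = [8.1500 5.7250; 5.7250 5.7438]
tr(P') = 13.8938


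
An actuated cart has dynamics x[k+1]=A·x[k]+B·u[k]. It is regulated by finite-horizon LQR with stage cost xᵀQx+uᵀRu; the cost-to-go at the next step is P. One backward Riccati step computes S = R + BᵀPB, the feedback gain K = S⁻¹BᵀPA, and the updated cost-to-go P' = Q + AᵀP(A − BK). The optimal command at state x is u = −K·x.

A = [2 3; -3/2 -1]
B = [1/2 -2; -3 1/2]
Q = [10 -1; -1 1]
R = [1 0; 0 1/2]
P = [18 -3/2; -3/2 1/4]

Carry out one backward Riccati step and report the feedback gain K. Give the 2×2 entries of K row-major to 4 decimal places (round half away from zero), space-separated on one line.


BᵀP = [13.5000 -1.5000; -36.7500 3.1250]
S = R + BᵀPB = [1 0; 0 1/2] + [11.2500 -27.7500; -27.7500 75.0625] = [12.2500 -27.7500; -27.7500 75.5625]
BᵀPA = [29.2500 42.0000; -78.1875 -113.3750]
K = S⁻¹·BᵀPA = [0.2603 0.1766; -0.9391 -1.4356]
A−BK = [-0.0084 0.0406; -0.2495 0.2475]
AᵀP(A−BK) = [0.5193 0.7168; 0.7168 1.0764]
P' = Q + AᵀP(A−BK) = [10.5193 -0.2832; -0.2832 2.0764]
tr(P') = 12.5957

0.2603 0.1766 -0.9391 -1.4356


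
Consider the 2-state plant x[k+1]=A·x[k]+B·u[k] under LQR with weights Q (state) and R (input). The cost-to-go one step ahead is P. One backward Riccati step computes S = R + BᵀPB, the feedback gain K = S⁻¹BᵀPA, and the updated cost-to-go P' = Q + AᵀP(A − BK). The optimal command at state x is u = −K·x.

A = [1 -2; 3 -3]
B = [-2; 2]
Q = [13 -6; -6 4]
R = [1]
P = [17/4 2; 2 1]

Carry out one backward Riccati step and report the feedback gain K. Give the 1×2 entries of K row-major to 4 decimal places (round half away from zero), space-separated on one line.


-1.7500 2.5000

BᵀP = [-4.5000 -2.0000]
S = R + BᵀPB = [1] + [5.0000] = [6.0000]
BᵀPA = [-10.5000 15.0000]
K = S⁻¹·BᵀPA = [-1.7500 2.5000]
A−BK = [-2.5000 3.0000; 6.5000 -8.0000]
AᵀP(A−BK) = [6.8750 -9.2500; -9.2500 12.5000]
P' = Q + AᵀP(A−BK) = [19.8750 -15.2500; -15.2500 16.5000]
tr(P') = 36.3750


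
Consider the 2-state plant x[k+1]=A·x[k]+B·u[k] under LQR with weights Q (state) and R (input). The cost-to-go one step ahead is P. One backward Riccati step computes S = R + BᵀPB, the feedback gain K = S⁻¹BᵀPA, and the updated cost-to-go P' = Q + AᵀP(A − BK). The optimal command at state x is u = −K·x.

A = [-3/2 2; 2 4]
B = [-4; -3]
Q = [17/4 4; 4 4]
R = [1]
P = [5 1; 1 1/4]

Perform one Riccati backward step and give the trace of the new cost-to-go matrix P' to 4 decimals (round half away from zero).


BᵀP = [-23.0000 -4.7500]
S = R + BᵀPB = [1] + [106.2500] = [107.2500]
BᵀPA = [25.0000 -65.0000]
K = S⁻¹·BᵀPA = [0.2331 -0.6061]
A−BK = [-0.5676 -0.4242; 2.6993 2.1818]
AᵀP(A−BK) = [0.4225 0.1515; 0.1515 0.6061]
P' = Q + AᵀP(A−BK) = [4.6725 4.1515; 4.1515 4.6061]
tr(P') = 9.2786

9.2786


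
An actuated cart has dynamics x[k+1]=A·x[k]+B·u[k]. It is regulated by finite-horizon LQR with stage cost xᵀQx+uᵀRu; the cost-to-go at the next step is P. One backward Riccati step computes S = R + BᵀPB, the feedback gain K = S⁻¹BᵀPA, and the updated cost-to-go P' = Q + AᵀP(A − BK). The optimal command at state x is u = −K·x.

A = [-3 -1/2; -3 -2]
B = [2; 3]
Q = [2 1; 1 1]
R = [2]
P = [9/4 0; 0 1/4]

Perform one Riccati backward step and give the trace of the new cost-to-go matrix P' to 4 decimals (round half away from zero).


BᵀP = [4.5000 0.7500]
S = R + BᵀPB = [2] + [11.2500] = [13.2500]
BᵀPA = [-15.7500 -3.7500]
K = S⁻¹·BᵀPA = [-1.1887 -0.2830]
A−BK = [-0.6226 0.0660; 0.5660 -1.1509]
AᵀP(A−BK) = [3.7783 0.4175; 0.4175 0.5012]
P' = Q + AᵀP(A−BK) = [5.7783 1.4175; 1.4175 1.5012]
tr(P') = 7.2795

7.2795


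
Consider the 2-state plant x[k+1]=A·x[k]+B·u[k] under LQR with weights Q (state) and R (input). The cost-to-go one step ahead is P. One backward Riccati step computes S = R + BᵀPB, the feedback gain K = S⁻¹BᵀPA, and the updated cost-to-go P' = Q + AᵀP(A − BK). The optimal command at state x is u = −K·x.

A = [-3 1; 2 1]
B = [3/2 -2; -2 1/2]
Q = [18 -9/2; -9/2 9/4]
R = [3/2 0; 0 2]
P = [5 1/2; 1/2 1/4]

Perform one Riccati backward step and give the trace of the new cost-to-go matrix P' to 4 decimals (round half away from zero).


BᵀP = [6.5000 0.2500; -9.7500 -0.8750]
S = R + BᵀPB = [3/2 0; 0 2] + [9.2500 -12.8750; -12.8750 19.0625] = [10.7500 -12.8750; -12.8750 21.0625]
BᵀPA = [-19.0000 6.7500; 27.5000 -10.6250]
K = S⁻¹·BᵀPA = [-0.7604 0.0886; 0.8408 -0.4503]
A−BK = [-0.1777 -0.0335; 0.0587 1.4024]
AᵀP(A−BK) = [2.4297 -0.9335; -0.9335 0.8676]
P' = Q + AᵀP(A−BK) = [20.4297 -5.4335; -5.4335 3.1176]
tr(P') = 23.5473

23.5473


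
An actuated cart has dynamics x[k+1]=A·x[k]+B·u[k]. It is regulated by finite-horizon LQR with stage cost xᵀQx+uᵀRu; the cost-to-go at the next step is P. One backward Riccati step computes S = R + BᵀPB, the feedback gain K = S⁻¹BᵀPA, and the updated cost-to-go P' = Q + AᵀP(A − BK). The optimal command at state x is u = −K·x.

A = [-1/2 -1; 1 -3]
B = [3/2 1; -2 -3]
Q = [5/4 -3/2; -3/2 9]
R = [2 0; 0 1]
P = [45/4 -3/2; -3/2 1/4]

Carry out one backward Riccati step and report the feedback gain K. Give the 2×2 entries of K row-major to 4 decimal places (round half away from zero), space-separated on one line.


BᵀP = [19.8750 -2.7500; 15.7500 -2.2500]
S = R + BᵀPB = [2 0; 0 1] + [35.3125 28.1250; 28.1250 22.5000] = [37.3125 28.1250; 28.1250 23.5000]
BᵀPA = [-12.6875 -11.6250; -10.1250 -9.0000]
K = S⁻¹·BᵀPA = [-0.1560 -0.2338; -0.2441 -0.1032]
A−BK = [-0.0218 -0.5461; -0.0444 -3.7772]
AᵀP(A−BK) = [0.1112 0.1141; 0.1141 0.8536]
P' = Q + AᵀP(A−BK) = [1.3612 -1.3859; -1.3859 9.8536]
tr(P') = 11.2149

-0.1560 -0.2338 -0.2441 -0.1032


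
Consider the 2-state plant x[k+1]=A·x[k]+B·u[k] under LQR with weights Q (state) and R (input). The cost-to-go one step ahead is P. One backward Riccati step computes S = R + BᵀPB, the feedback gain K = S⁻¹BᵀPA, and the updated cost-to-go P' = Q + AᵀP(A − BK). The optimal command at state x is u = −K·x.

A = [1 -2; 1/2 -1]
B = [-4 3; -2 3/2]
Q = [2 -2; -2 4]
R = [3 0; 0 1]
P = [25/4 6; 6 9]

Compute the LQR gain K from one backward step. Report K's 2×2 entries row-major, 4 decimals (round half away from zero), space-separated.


BᵀP = [-37.0000 -42.0000; 27.7500 31.5000]
S = R + BᵀPB = [3 0; 0 1] + [232.0000 -174.0000; -174.0000 130.5000] = [235.0000 -174.0000; -174.0000 131.5000]
BᵀPA = [-58.0000 116.0000; 43.5000 -87.0000]
K = S⁻¹·BᵀPA = [-0.0926 0.1852; 0.2083 -0.4166]
A−BK = [0.0048 -0.0096; 0.0024 -0.0048]
AᵀP(A−BK) = [0.0694 -0.1389; -0.1389 0.2777]
P' = Q + AᵀP(A−BK) = [2.0694 -2.1389; -2.1389 4.2777]
tr(P') = 6.3472

-0.0926 0.1852 0.2083 -0.4166


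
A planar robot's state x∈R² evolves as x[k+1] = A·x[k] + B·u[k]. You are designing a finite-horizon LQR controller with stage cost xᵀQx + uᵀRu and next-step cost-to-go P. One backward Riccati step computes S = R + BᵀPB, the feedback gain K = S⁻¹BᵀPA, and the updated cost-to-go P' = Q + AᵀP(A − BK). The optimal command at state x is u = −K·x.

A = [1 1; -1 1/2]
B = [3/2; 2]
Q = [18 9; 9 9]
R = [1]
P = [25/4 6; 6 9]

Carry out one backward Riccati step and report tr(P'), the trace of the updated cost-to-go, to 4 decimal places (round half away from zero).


BᵀP = [21.3750 27.0000]
S = R + BᵀPB = [1] + [86.0625] = [87.0625]
BᵀPA = [-5.6250 34.8750]
K = S⁻¹·BᵀPA = [-0.0646 0.4006]
A−BK = [1.0969 0.3991; -0.8708 -0.3011]
AᵀP(A−BK) = [2.8866 1.0032; 1.0032 0.5300]
P' = Q + AᵀP(A−BK) = [20.8866 10.0032; 10.0032 9.5300]
tr(P') = 30.4165

30.4165


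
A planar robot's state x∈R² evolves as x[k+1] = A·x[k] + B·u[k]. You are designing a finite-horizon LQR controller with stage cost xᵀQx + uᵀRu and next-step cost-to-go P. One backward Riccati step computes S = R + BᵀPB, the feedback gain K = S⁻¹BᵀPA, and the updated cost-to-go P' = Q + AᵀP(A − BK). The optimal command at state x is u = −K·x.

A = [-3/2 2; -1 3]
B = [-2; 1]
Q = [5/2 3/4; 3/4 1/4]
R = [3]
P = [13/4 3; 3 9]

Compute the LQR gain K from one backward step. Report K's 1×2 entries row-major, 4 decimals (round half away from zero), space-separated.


BᵀP = [-3.5000 3.0000]
S = R + BᵀPB = [3] + [10.0000] = [13.0000]
BᵀPA = [2.2500 2.0000]
K = S⁻¹·BᵀPA = [0.1731 0.1538]
A−BK = [-1.1538 2.3077; -1.1731 2.8462]
AᵀP(A−BK) = [24.9231 -56.5962; -56.5962 129.6923]
P' = Q + AᵀP(A−BK) = [27.4231 -55.8462; -55.8462 129.9423]
tr(P') = 157.3654

0.1731 0.1538


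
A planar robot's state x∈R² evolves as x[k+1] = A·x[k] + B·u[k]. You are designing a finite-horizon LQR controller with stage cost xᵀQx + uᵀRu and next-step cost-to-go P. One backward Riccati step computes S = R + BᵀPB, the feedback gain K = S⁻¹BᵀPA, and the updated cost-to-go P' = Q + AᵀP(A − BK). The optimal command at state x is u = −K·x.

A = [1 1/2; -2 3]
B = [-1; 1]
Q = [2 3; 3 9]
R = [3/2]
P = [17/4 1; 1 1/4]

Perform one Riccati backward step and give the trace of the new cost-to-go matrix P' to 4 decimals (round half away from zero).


BᵀP = [-3.2500 -0.7500]
S = R + BᵀPB = [3/2] + [2.5000] = [4.0000]
BᵀPA = [-1.7500 -3.8750]
K = S⁻¹·BᵀPA = [-0.4375 -0.9688]
A−BK = [0.5625 -0.4688; -1.5625 3.9688]
AᵀP(A−BK) = [0.4844 0.9297; 0.9297 2.5586]
P' = Q + AᵀP(A−BK) = [2.4844 3.9297; 3.9297 11.5586]
tr(P') = 14.0430

14.0430


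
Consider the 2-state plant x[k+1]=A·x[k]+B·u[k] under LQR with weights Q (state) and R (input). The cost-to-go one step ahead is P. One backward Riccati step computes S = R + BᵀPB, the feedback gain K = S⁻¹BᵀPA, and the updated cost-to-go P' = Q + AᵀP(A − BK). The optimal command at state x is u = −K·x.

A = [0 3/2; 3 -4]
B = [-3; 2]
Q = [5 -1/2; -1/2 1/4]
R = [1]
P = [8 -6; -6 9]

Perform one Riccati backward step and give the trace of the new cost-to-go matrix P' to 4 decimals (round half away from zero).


39.2113

BᵀP = [-36.0000 36.0000]
S = R + BᵀPB = [1] + [180.0000] = [181.0000]
BᵀPA = [108.0000 -198.0000]
K = S⁻¹·BᵀPA = [0.5967 -1.0939]
A−BK = [1.7901 -1.7818; 1.8066 -1.8122]
AᵀP(A−BK) = [16.5580 -16.8564; -16.8564 17.4033]
P' = Q + AᵀP(A−BK) = [21.5580 -17.3564; -17.3564 17.6533]
tr(P') = 39.2113


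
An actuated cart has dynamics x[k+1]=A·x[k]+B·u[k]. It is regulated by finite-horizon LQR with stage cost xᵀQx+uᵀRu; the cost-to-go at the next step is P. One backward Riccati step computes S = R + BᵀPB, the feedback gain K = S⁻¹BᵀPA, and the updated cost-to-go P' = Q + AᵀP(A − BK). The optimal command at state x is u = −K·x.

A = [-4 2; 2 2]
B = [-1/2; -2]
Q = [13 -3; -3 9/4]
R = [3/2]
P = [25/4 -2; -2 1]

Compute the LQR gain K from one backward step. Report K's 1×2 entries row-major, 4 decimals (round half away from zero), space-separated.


BᵀP = [0.8750 -1.0000]
S = R + BᵀPB = [3/2] + [1.5625] = [3.0625]
BᵀPA = [-5.5000 -0.2500]
K = S⁻¹·BᵀPA = [-1.7959 -0.0816]
A−BK = [-4.8980 1.9592; -1.5918 1.8367]
AᵀP(A−BK) = [126.1224 -38.4490; -38.4490 12.9796]
P' = Q + AᵀP(A−BK) = [139.1224 -41.4490; -41.4490 15.2296]
tr(P') = 154.3520

-1.7959 -0.0816


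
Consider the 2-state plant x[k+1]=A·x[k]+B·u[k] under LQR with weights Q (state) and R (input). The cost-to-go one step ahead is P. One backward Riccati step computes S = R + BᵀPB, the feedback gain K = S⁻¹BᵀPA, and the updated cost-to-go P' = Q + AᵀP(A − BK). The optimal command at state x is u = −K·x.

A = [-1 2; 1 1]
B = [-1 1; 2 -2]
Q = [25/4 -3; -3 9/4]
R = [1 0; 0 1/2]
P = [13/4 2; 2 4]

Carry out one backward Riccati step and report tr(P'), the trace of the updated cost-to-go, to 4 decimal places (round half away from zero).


BᵀP = [0.7500 6.0000; -0.7500 -6.0000]
S = R + BᵀPB = [1 0; 0 1/2] + [11.2500 -11.2500; -11.2500 11.2500] = [12.2500 -11.2500; -11.2500 11.7500]
BᵀPA = [5.2500 7.5000; -5.2500 -7.5000]
K = S⁻¹·BᵀPA = [0.1511 0.2158; -0.3022 -0.4317]
A−BK = [-0.5468 2.6475; 0.0935 -0.2950]
AᵀP(A−BK) = [0.8705 -3.8993; -3.8993 20.1439]
P' = Q + AᵀP(A−BK) = [7.1205 -6.8993; -6.8993 22.3939]
tr(P') = 29.5144

29.5144


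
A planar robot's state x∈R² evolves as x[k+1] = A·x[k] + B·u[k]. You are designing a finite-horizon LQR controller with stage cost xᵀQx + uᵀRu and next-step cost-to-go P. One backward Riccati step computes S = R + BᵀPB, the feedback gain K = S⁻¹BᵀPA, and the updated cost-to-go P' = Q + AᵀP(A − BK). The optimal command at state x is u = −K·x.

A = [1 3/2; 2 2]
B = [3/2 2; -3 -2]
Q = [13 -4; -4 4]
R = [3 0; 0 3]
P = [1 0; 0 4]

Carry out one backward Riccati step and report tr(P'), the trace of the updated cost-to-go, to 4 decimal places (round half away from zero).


28.1229

BᵀP = [1.5000 -12.0000; 2.0000 -8.0000]
S = R + BᵀPB = [3 0; 0 3] + [38.2500 27.0000; 27.0000 20.0000] = [41.2500 27.0000; 27.0000 23.0000]
BᵀPA = [-22.5000 -21.7500; -14.0000 -13.0000]
K = S⁻¹·BᵀPA = [-0.6348 -0.6792; 0.1365 0.2321]
A−BK = [1.6792 2.0546; 0.3686 0.4266]
AᵀP(A−BK) = [4.6280 5.4676; 5.4676 6.4949]
P' = Q + AᵀP(A−BK) = [17.6280 1.4676; 1.4676 10.4949]
tr(P') = 28.1229


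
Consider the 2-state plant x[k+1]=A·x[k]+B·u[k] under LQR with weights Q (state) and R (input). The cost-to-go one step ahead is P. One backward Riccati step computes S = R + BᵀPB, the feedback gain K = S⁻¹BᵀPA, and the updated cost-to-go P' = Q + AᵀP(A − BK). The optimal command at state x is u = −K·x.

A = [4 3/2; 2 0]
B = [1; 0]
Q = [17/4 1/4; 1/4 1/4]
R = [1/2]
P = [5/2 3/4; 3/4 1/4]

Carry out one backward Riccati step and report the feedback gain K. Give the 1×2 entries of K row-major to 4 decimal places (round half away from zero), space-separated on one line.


BᵀP = [2.5000 0.7500]
S = R + BᵀPB = [1/2] + [2.5000] = [3.0000]
BᵀPA = [11.5000 3.7500]
K = S⁻¹·BᵀPA = [3.8333 1.2500]
A−BK = [0.1667 0.2500; 2.0000 0.0000]
AᵀP(A−BK) = [8.9167 2.8750; 2.8750 0.9375]
P' = Q + AᵀP(A−BK) = [13.1667 3.1250; 3.1250 1.1875]
tr(P') = 14.3542

3.8333 1.2500


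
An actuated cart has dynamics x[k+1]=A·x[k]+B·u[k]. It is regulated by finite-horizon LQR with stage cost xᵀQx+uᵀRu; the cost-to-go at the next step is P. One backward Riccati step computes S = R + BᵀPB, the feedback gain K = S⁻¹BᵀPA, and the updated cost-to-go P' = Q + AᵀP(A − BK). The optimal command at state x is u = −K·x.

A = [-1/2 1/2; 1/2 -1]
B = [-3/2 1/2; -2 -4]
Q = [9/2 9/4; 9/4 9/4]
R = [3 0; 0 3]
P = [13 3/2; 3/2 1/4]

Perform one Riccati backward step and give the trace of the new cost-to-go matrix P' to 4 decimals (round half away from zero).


7.2232

BᵀP = [-22.5000 -2.7500; 0.5000 -0.2500]
S = R + BᵀPB = [3 0; 0 3] + [39.2500 -0.2500; -0.2500 1.2500] = [42.2500 -0.2500; -0.2500 4.2500]
BᵀPA = [9.8750 -8.5000; -0.3750 0.5000]
K = S⁻¹·BᵀPA = [0.2333 -0.2006; -0.0745 0.1058]
A−BK = [-0.1128 0.1462; 0.6685 -0.9777]
AᵀP(A−BK) = [0.2308 -0.2298; -0.2298 0.2423]
P' = Q + AᵀP(A−BK) = [4.7308 2.0202; 2.0202 2.4923]
tr(P') = 7.2232


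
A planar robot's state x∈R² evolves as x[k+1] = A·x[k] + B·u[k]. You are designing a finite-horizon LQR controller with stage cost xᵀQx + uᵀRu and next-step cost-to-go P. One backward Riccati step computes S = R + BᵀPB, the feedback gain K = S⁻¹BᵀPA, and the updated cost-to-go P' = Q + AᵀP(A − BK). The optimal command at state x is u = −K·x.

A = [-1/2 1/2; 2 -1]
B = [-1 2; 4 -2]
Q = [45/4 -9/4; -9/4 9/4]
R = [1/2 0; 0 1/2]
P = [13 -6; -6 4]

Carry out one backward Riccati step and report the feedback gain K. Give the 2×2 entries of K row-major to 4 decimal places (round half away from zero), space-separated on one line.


BᵀP = [-37.0000 22.0000; 38.0000 -20.0000]
S = R + BᵀPB = [1/2 0; 0 1/2] + [125.0000 -118.0000; -118.0000 116.0000] = [125.5000 -118.0000; -118.0000 116.5000]
BᵀPA = [62.5000 -40.5000; -59.0000 39.0000]
K = S⁻¹·BᵀPA = [0.4582 -0.1668; -0.0423 0.1658]
A−BK = [0.0429 0.0016; 0.0825 -0.0011]
AᵀP(A−BK) = [0.1145 -0.0417; -0.0417 0.0277]
P' = Q + AᵀP(A−BK) = [11.3645 -2.2917; -2.2917 2.2777]
tr(P') = 13.6423

0.4582 -0.1668 -0.0423 0.1658


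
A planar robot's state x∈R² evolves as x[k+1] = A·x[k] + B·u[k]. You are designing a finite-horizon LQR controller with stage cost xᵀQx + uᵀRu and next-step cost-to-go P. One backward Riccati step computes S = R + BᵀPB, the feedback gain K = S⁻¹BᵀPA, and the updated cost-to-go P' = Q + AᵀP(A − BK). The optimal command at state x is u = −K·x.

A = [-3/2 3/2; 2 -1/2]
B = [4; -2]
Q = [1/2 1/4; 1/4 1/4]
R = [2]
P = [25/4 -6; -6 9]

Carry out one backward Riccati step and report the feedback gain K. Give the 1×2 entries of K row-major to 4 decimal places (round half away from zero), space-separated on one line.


BᵀP = [37.0000 -42.0000]
S = R + BᵀPB = [2] + [232.0000] = [234.0000]
BᵀPA = [-139.5000 76.5000]
K = S⁻¹·BᵀPA = [-0.5962 0.3269]
A−BK = [0.8846 0.1923; 0.8077 0.1538]
AᵀP(A−BK) = [2.8990 0.0433; 0.0433 0.3029]
P' = Q + AᵀP(A−BK) = [3.3990 0.2933; 0.2933 0.5529]
tr(P') = 3.9519

-0.5962 0.3269


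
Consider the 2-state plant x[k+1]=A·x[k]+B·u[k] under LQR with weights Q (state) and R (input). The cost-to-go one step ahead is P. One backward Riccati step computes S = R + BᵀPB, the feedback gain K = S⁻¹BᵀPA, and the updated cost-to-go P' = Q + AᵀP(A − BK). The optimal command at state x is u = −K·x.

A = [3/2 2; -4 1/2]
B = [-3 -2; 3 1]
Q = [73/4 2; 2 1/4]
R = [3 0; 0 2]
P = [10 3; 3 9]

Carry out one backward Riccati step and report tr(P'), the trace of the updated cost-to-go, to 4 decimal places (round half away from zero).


47.8993

BᵀP = [-21.0000 18.0000; -17.0000 3.0000]
S = R + BᵀPB = [3 0; 0 2] + [117.0000 60.0000; 60.0000 37.0000] = [120.0000 60.0000; 60.0000 39.0000]
BᵀPA = [-103.5000 -33.0000; -37.5000 -32.5000]
K = S⁻¹·BᵀPA = [-1.6542 0.6139; 1.5833 -1.7778]
A−BK = [-0.2958 0.2861; -0.6208 0.4361]
AᵀP(A−BK) = [18.6688 -12.8792; -12.8792 10.7306]
P' = Q + AᵀP(A−BK) = [36.9188 -10.8792; -10.8792 10.9806]
tr(P') = 47.8993


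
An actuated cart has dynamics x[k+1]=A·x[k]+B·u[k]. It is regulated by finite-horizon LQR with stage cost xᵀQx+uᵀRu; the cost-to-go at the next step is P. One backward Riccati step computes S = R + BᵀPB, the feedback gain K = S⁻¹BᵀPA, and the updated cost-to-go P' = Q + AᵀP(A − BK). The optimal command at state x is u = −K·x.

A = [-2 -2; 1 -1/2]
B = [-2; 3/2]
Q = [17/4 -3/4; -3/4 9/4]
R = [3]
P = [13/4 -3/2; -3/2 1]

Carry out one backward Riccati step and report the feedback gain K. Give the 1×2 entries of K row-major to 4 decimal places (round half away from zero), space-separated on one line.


0.8073 0.5596

BᵀP = [-8.7500 4.5000]
S = R + BᵀPB = [3] + [24.2500] = [27.2500]
BᵀPA = [22.0000 15.2500]
K = S⁻¹·BᵀPA = [0.8073 0.5596]
A−BK = [-0.3853 -0.8807; -0.2110 -1.3394]
AᵀP(A−BK) = [2.2385 1.6881; 1.6881 1.7156]
P' = Q + AᵀP(A−BK) = [6.4885 0.9381; 0.9381 3.9656]
tr(P') = 10.4541
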